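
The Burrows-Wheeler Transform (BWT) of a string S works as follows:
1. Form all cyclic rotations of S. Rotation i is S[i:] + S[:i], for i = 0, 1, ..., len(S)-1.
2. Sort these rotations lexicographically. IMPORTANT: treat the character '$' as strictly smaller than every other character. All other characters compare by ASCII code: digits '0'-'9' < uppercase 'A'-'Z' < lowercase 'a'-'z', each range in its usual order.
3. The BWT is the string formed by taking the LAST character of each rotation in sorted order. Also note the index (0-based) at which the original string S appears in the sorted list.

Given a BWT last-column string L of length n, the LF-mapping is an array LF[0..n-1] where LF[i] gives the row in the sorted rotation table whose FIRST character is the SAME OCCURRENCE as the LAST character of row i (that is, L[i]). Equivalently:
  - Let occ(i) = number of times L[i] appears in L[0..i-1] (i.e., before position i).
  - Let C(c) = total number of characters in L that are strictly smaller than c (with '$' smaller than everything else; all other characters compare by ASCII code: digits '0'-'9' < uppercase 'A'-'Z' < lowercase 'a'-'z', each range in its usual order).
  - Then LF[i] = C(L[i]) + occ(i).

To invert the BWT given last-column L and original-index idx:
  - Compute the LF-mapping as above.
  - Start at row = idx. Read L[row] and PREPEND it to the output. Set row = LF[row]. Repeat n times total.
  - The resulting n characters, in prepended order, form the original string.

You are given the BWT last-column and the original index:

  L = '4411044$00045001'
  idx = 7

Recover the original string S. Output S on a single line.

Answer: 101015404044004$

Derivation:
LF mapping: 10 11 7 8 1 12 13 0 2 3 4 14 15 5 6 9
Walk LF starting at row 7, prepending L[row]:
  step 1: row=7, L[7]='$', prepend. Next row=LF[7]=0
  step 2: row=0, L[0]='4', prepend. Next row=LF[0]=10
  step 3: row=10, L[10]='0', prepend. Next row=LF[10]=4
  step 4: row=4, L[4]='0', prepend. Next row=LF[4]=1
  step 5: row=1, L[1]='4', prepend. Next row=LF[1]=11
  step 6: row=11, L[11]='4', prepend. Next row=LF[11]=14
  step 7: row=14, L[14]='0', prepend. Next row=LF[14]=6
  step 8: row=6, L[6]='4', prepend. Next row=LF[6]=13
  step 9: row=13, L[13]='0', prepend. Next row=LF[13]=5
  step 10: row=5, L[5]='4', prepend. Next row=LF[5]=12
  step 11: row=12, L[12]='5', prepend. Next row=LF[12]=15
  step 12: row=15, L[15]='1', prepend. Next row=LF[15]=9
  step 13: row=9, L[9]='0', prepend. Next row=LF[9]=3
  step 14: row=3, L[3]='1', prepend. Next row=LF[3]=8
  step 15: row=8, L[8]='0', prepend. Next row=LF[8]=2
  step 16: row=2, L[2]='1', prepend. Next row=LF[2]=7
Reversed output: 101015404044004$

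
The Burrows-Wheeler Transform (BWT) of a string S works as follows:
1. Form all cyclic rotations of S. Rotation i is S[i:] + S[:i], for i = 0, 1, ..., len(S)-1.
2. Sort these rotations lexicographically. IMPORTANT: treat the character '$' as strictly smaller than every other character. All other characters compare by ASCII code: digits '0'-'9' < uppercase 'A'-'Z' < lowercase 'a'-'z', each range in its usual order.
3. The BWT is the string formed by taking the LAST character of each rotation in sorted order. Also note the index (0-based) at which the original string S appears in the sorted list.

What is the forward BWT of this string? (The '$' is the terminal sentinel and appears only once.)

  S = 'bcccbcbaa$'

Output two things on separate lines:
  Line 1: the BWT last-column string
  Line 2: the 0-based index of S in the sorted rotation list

All 10 rotations (rotation i = S[i:]+S[:i]):
  rot[0] = bcccbcbaa$
  rot[1] = cccbcbaa$b
  rot[2] = ccbcbaa$bc
  rot[3] = cbcbaa$bcc
  rot[4] = bcbaa$bccc
  rot[5] = cbaa$bcccb
  rot[6] = baa$bcccbc
  rot[7] = aa$bcccbcb
  rot[8] = a$bcccbcba
  rot[9] = $bcccbcbaa
Sorted (with $ < everything):
  sorted[0] = $bcccbcbaa  (last char: 'a')
  sorted[1] = a$bcccbcba  (last char: 'a')
  sorted[2] = aa$bcccbcb  (last char: 'b')
  sorted[3] = baa$bcccbc  (last char: 'c')
  sorted[4] = bcbaa$bccc  (last char: 'c')
  sorted[5] = bcccbcbaa$  (last char: '$')
  sorted[6] = cbaa$bcccb  (last char: 'b')
  sorted[7] = cbcbaa$bcc  (last char: 'c')
  sorted[8] = ccbcbaa$bc  (last char: 'c')
  sorted[9] = cccbcbaa$b  (last char: 'b')
Last column: aabcc$bccb
Original string S is at sorted index 5

Answer: aabcc$bccb
5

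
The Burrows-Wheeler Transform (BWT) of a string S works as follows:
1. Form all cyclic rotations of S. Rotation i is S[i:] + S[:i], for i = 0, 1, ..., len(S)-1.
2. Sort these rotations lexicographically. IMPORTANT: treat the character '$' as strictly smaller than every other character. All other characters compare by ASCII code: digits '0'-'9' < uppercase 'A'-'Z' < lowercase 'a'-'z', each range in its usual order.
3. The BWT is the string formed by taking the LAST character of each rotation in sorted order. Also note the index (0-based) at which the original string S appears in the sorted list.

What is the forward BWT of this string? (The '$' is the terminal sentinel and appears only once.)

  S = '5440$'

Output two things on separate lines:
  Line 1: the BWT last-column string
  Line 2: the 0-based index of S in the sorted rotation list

Answer: 0445$
4

Derivation:
All 5 rotations (rotation i = S[i:]+S[:i]):
  rot[0] = 5440$
  rot[1] = 440$5
  rot[2] = 40$54
  rot[3] = 0$544
  rot[4] = $5440
Sorted (with $ < everything):
  sorted[0] = $5440  (last char: '0')
  sorted[1] = 0$544  (last char: '4')
  sorted[2] = 40$54  (last char: '4')
  sorted[3] = 440$5  (last char: '5')
  sorted[4] = 5440$  (last char: '$')
Last column: 0445$
Original string S is at sorted index 4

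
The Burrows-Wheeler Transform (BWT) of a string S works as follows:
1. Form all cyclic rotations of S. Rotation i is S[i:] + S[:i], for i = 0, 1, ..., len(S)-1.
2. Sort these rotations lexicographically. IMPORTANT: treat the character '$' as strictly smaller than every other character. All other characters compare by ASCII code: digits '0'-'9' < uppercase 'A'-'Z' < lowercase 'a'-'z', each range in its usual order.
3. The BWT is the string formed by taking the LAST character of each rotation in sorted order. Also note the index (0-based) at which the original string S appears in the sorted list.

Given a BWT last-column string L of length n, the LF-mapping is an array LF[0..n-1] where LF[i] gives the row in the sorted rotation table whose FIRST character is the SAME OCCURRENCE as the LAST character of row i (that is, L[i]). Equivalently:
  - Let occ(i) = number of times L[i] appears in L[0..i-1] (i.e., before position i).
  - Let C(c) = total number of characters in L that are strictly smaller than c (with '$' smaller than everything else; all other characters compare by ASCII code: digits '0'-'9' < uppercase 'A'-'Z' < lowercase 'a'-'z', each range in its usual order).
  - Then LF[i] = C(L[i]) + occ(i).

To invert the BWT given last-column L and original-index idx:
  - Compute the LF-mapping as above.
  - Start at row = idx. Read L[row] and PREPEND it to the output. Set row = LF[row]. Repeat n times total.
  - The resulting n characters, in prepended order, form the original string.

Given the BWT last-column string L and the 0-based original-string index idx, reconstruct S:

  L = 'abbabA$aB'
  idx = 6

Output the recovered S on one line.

LF mapping: 3 6 7 4 8 1 0 5 2
Walk LF starting at row 6, prepending L[row]:
  step 1: row=6, L[6]='$', prepend. Next row=LF[6]=0
  step 2: row=0, L[0]='a', prepend. Next row=LF[0]=3
  step 3: row=3, L[3]='a', prepend. Next row=LF[3]=4
  step 4: row=4, L[4]='b', prepend. Next row=LF[4]=8
  step 5: row=8, L[8]='B', prepend. Next row=LF[8]=2
  step 6: row=2, L[2]='b', prepend. Next row=LF[2]=7
  step 7: row=7, L[7]='a', prepend. Next row=LF[7]=5
  step 8: row=5, L[5]='A', prepend. Next row=LF[5]=1
  step 9: row=1, L[1]='b', prepend. Next row=LF[1]=6
Reversed output: bAabBbaa$

Answer: bAabBbaa$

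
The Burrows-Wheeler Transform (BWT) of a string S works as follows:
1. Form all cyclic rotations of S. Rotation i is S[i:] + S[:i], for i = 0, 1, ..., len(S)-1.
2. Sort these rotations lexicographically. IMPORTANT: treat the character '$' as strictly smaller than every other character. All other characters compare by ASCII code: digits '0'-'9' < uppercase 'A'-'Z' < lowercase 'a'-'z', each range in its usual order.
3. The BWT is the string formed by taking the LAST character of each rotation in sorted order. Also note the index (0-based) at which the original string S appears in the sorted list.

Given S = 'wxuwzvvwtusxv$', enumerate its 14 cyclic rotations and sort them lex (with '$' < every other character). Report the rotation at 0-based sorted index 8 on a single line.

All 14 rotations (rotation i = S[i:]+S[:i]):
  rot[0] = wxuwzvvwtusxv$
  rot[1] = xuwzvvwtusxv$w
  rot[2] = uwzvvwtusxv$wx
  rot[3] = wzvvwtusxv$wxu
  rot[4] = zvvwtusxv$wxuw
  rot[5] = vvwtusxv$wxuwz
  rot[6] = vwtusxv$wxuwzv
  rot[7] = wtusxv$wxuwzvv
  rot[8] = tusxv$wxuwzvvw
  rot[9] = usxv$wxuwzvvwt
  rot[10] = sxv$wxuwzvvwtu
  rot[11] = xv$wxuwzvvwtus
  rot[12] = v$wxuwzvvwtusx
  rot[13] = $wxuwzvvwtusxv
Sorted (with $ < everything):
  sorted[0] = $wxuwzvvwtusxv
  sorted[1] = sxv$wxuwzvvwtu
  sorted[2] = tusxv$wxuwzvvw
  sorted[3] = usxv$wxuwzvvwt
  sorted[4] = uwzvvwtusxv$wx
  sorted[5] = v$wxuwzvvwtusx
  sorted[6] = vvwtusxv$wxuwz
  sorted[7] = vwtusxv$wxuwzv
  sorted[8] = wtusxv$wxuwzvv
  sorted[9] = wxuwzvvwtusxv$
  sorted[10] = wzvvwtusxv$wxu
  sorted[11] = xuwzvvwtusxv$w
  sorted[12] = xv$wxuwzvvwtus
  sorted[13] = zvvwtusxv$wxuw
sorted[8] = wtusxv$wxuwzvv

Answer: wtusxv$wxuwzvv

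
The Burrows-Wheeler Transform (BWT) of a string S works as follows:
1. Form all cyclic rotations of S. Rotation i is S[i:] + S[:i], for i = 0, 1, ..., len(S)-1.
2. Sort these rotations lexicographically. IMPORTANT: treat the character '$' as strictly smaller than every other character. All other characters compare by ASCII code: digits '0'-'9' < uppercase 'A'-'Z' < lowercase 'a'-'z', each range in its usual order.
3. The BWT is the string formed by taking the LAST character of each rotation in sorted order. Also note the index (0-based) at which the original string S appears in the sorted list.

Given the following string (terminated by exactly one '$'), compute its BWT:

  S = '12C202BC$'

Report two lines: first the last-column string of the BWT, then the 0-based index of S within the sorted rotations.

All 9 rotations (rotation i = S[i:]+S[:i]):
  rot[0] = 12C202BC$
  rot[1] = 2C202BC$1
  rot[2] = C202BC$12
  rot[3] = 202BC$12C
  rot[4] = 02BC$12C2
  rot[5] = 2BC$12C20
  rot[6] = BC$12C202
  rot[7] = C$12C202B
  rot[8] = $12C202BC
Sorted (with $ < everything):
  sorted[0] = $12C202BC  (last char: 'C')
  sorted[1] = 02BC$12C2  (last char: '2')
  sorted[2] = 12C202BC$  (last char: '$')
  sorted[3] = 202BC$12C  (last char: 'C')
  sorted[4] = 2BC$12C20  (last char: '0')
  sorted[5] = 2C202BC$1  (last char: '1')
  sorted[6] = BC$12C202  (last char: '2')
  sorted[7] = C$12C202B  (last char: 'B')
  sorted[8] = C202BC$12  (last char: '2')
Last column: C2$C012B2
Original string S is at sorted index 2

Answer: C2$C012B2
2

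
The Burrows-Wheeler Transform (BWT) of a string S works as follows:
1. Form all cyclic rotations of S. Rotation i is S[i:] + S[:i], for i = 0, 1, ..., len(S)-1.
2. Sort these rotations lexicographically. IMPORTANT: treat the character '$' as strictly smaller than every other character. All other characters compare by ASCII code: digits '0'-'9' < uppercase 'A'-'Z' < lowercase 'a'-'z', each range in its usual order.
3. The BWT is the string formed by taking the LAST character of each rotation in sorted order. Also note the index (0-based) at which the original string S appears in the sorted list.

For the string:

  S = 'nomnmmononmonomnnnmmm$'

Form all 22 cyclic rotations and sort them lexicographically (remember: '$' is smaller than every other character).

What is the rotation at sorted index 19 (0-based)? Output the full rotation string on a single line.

All 22 rotations (rotation i = S[i:]+S[:i]):
  rot[0] = nomnmmononmonomnnnmmm$
  rot[1] = omnmmononmonomnnnmmm$n
  rot[2] = mnmmononmonomnnnmmm$no
  rot[3] = nmmononmonomnnnmmm$nom
  rot[4] = mmononmonomnnnmmm$nomn
  rot[5] = mononmonomnnnmmm$nomnm
  rot[6] = ononmonomnnnmmm$nomnmm
  rot[7] = nonmonomnnnmmm$nomnmmo
  rot[8] = onmonomnnnmmm$nomnmmon
  rot[9] = nmonomnnnmmm$nomnmmono
  rot[10] = monomnnnmmm$nomnmmonon
  rot[11] = onomnnnmmm$nomnmmononm
  rot[12] = nomnnnmmm$nomnmmononmo
  rot[13] = omnnnmmm$nomnmmononmon
  rot[14] = mnnnmmm$nomnmmononmono
  rot[15] = nnnmmm$nomnmmononmonom
  rot[16] = nnmmm$nomnmmononmonomn
  rot[17] = nmmm$nomnmmononmonomnn
  rot[18] = mmm$nomnmmononmonomnnn
  rot[19] = mm$nomnmmononmonomnnnm
  rot[20] = m$nomnmmononmonomnnnmm
  rot[21] = $nomnmmononmonomnnnmmm
Sorted (with $ < everything):
  sorted[0] = $nomnmmononmonomnnnmmm
  sorted[1] = m$nomnmmononmonomnnnmm
  sorted[2] = mm$nomnmmononmonomnnnm
  sorted[3] = mmm$nomnmmononmonomnnn
  sorted[4] = mmononmonomnnnmmm$nomn
  sorted[5] = mnmmononmonomnnnmmm$no
  sorted[6] = mnnnmmm$nomnmmononmono
  sorted[7] = monomnnnmmm$nomnmmonon
  sorted[8] = mononmonomnnnmmm$nomnm
  sorted[9] = nmmm$nomnmmononmonomnn
  sorted[10] = nmmononmonomnnnmmm$nom
  sorted[11] = nmonomnnnmmm$nomnmmono
  sorted[12] = nnmmm$nomnmmononmonomn
  sorted[13] = nnnmmm$nomnmmononmonom
  sorted[14] = nomnmmononmonomnnnmmm$
  sorted[15] = nomnnnmmm$nomnmmononmo
  sorted[16] = nonmonomnnnmmm$nomnmmo
  sorted[17] = omnmmononmonomnnnmmm$n
  sorted[18] = omnnnmmm$nomnmmononmon
  sorted[19] = onmonomnnnmmm$nomnmmon
  sorted[20] = onomnnnmmm$nomnmmononm
  sorted[21] = ononmonomnnnmmm$nomnmm
sorted[19] = onmonomnnnmmm$nomnmmon

Answer: onmonomnnnmmm$nomnmmon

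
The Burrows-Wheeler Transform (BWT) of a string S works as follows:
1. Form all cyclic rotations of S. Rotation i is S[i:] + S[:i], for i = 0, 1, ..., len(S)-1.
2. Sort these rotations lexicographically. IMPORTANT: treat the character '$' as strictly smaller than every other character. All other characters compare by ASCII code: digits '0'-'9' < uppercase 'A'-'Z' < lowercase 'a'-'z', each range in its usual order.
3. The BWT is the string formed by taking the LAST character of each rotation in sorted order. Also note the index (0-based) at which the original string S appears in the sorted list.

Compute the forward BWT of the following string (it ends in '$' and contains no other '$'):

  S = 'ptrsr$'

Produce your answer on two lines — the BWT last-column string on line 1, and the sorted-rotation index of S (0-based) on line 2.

Answer: r$strp
1

Derivation:
All 6 rotations (rotation i = S[i:]+S[:i]):
  rot[0] = ptrsr$
  rot[1] = trsr$p
  rot[2] = rsr$pt
  rot[3] = sr$ptr
  rot[4] = r$ptrs
  rot[5] = $ptrsr
Sorted (with $ < everything):
  sorted[0] = $ptrsr  (last char: 'r')
  sorted[1] = ptrsr$  (last char: '$')
  sorted[2] = r$ptrs  (last char: 's')
  sorted[3] = rsr$pt  (last char: 't')
  sorted[4] = sr$ptr  (last char: 'r')
  sorted[5] = trsr$p  (last char: 'p')
Last column: r$strp
Original string S is at sorted index 1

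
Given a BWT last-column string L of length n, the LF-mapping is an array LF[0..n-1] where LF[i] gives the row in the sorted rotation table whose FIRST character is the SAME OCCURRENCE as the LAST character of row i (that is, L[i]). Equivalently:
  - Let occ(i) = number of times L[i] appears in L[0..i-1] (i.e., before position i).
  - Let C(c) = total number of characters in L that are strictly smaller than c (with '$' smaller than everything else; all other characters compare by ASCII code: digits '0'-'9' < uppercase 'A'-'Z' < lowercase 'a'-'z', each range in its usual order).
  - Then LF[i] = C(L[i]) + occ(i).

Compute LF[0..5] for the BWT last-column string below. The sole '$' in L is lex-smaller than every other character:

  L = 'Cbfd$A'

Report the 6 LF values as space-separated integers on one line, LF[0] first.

Char counts: '$':1, 'A':1, 'C':1, 'b':1, 'd':1, 'f':1
C (first-col start): C('$')=0, C('A')=1, C('C')=2, C('b')=3, C('d')=4, C('f')=5
L[0]='C': occ=0, LF[0]=C('C')+0=2+0=2
L[1]='b': occ=0, LF[1]=C('b')+0=3+0=3
L[2]='f': occ=0, LF[2]=C('f')+0=5+0=5
L[3]='d': occ=0, LF[3]=C('d')+0=4+0=4
L[4]='$': occ=0, LF[4]=C('$')+0=0+0=0
L[5]='A': occ=0, LF[5]=C('A')+0=1+0=1

Answer: 2 3 5 4 0 1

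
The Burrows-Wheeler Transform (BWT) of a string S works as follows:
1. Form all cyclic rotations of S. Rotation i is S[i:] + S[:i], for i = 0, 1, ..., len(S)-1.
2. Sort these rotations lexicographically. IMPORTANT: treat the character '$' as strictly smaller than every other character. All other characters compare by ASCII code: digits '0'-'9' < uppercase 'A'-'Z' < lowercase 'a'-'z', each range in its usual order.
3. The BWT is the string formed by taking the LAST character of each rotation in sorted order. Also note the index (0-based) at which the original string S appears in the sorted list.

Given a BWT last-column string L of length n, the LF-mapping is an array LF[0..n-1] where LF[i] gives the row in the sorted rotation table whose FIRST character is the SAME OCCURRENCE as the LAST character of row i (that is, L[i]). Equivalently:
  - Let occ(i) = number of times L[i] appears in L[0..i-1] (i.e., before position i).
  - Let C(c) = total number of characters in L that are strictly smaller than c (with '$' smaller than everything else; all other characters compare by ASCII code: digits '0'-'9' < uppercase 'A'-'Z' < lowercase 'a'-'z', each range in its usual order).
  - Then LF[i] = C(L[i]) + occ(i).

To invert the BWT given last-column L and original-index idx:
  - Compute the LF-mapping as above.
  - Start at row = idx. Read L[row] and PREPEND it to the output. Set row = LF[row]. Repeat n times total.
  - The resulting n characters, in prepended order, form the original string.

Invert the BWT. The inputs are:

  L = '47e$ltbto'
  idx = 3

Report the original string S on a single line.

Answer: bottle74$

Derivation:
LF mapping: 1 2 4 0 5 7 3 8 6
Walk LF starting at row 3, prepending L[row]:
  step 1: row=3, L[3]='$', prepend. Next row=LF[3]=0
  step 2: row=0, L[0]='4', prepend. Next row=LF[0]=1
  step 3: row=1, L[1]='7', prepend. Next row=LF[1]=2
  step 4: row=2, L[2]='e', prepend. Next row=LF[2]=4
  step 5: row=4, L[4]='l', prepend. Next row=LF[4]=5
  step 6: row=5, L[5]='t', prepend. Next row=LF[5]=7
  step 7: row=7, L[7]='t', prepend. Next row=LF[7]=8
  step 8: row=8, L[8]='o', prepend. Next row=LF[8]=6
  step 9: row=6, L[6]='b', prepend. Next row=LF[6]=3
Reversed output: bottle74$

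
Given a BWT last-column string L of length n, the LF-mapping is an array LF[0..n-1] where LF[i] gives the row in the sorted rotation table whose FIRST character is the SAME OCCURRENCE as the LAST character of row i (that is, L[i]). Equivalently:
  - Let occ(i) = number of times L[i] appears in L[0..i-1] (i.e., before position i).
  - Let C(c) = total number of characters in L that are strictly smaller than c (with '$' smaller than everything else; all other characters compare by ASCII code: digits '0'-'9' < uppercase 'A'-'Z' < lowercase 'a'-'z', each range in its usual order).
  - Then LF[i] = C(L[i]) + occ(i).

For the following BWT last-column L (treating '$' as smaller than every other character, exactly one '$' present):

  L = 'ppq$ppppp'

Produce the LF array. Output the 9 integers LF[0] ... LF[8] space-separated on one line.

Char counts: '$':1, 'p':7, 'q':1
C (first-col start): C('$')=0, C('p')=1, C('q')=8
L[0]='p': occ=0, LF[0]=C('p')+0=1+0=1
L[1]='p': occ=1, LF[1]=C('p')+1=1+1=2
L[2]='q': occ=0, LF[2]=C('q')+0=8+0=8
L[3]='$': occ=0, LF[3]=C('$')+0=0+0=0
L[4]='p': occ=2, LF[4]=C('p')+2=1+2=3
L[5]='p': occ=3, LF[5]=C('p')+3=1+3=4
L[6]='p': occ=4, LF[6]=C('p')+4=1+4=5
L[7]='p': occ=5, LF[7]=C('p')+5=1+5=6
L[8]='p': occ=6, LF[8]=C('p')+6=1+6=7

Answer: 1 2 8 0 3 4 5 6 7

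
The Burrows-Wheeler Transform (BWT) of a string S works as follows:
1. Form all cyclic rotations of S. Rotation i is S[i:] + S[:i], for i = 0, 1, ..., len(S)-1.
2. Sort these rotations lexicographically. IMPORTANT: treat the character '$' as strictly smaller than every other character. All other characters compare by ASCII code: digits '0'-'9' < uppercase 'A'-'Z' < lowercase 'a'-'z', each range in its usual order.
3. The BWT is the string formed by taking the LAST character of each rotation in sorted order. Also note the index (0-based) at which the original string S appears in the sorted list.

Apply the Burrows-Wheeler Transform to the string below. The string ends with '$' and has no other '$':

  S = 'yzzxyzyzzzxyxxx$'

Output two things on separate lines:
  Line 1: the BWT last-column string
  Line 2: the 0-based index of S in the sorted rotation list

All 16 rotations (rotation i = S[i:]+S[:i]):
  rot[0] = yzzxyzyzzzxyxxx$
  rot[1] = zzxyzyzzzxyxxx$y
  rot[2] = zxyzyzzzxyxxx$yz
  rot[3] = xyzyzzzxyxxx$yzz
  rot[4] = yzyzzzxyxxx$yzzx
  rot[5] = zyzzzxyxxx$yzzxy
  rot[6] = yzzzxyxxx$yzzxyz
  rot[7] = zzzxyxxx$yzzxyzy
  rot[8] = zzxyxxx$yzzxyzyz
  rot[9] = zxyxxx$yzzxyzyzz
  rot[10] = xyxxx$yzzxyzyzzz
  rot[11] = yxxx$yzzxyzyzzzx
  rot[12] = xxx$yzzxyzyzzzxy
  rot[13] = xx$yzzxyzyzzzxyx
  rot[14] = x$yzzxyzyzzzxyxx
  rot[15] = $yzzxyzyzzzxyxxx
Sorted (with $ < everything):
  sorted[0] = $yzzxyzyzzzxyxxx  (last char: 'x')
  sorted[1] = x$yzzxyzyzzzxyxx  (last char: 'x')
  sorted[2] = xx$yzzxyzyzzzxyx  (last char: 'x')
  sorted[3] = xxx$yzzxyzyzzzxy  (last char: 'y')
  sorted[4] = xyxxx$yzzxyzyzzz  (last char: 'z')
  sorted[5] = xyzyzzzxyxxx$yzz  (last char: 'z')
  sorted[6] = yxxx$yzzxyzyzzzx  (last char: 'x')
  sorted[7] = yzyzzzxyxxx$yzzx  (last char: 'x')
  sorted[8] = yzzxyzyzzzxyxxx$  (last char: '$')
  sorted[9] = yzzzxyxxx$yzzxyz  (last char: 'z')
  sorted[10] = zxyxxx$yzzxyzyzz  (last char: 'z')
  sorted[11] = zxyzyzzzxyxxx$yz  (last char: 'z')
  sorted[12] = zyzzzxyxxx$yzzxy  (last char: 'y')
  sorted[13] = zzxyxxx$yzzxyzyz  (last char: 'z')
  sorted[14] = zzxyzyzzzxyxxx$y  (last char: 'y')
  sorted[15] = zzzxyxxx$yzzxyzy  (last char: 'y')
Last column: xxxyzzxx$zzzyzyy
Original string S is at sorted index 8

Answer: xxxyzzxx$zzzyzyy
8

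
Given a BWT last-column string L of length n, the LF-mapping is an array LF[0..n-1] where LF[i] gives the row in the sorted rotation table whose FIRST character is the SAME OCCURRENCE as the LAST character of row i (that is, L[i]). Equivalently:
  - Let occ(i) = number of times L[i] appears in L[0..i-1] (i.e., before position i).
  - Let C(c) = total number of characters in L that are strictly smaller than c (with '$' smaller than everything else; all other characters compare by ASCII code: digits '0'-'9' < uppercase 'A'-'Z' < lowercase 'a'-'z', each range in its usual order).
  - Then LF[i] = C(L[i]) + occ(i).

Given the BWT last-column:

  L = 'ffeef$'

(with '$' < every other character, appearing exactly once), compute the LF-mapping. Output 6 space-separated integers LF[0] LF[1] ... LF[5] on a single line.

Answer: 3 4 1 2 5 0

Derivation:
Char counts: '$':1, 'e':2, 'f':3
C (first-col start): C('$')=0, C('e')=1, C('f')=3
L[0]='f': occ=0, LF[0]=C('f')+0=3+0=3
L[1]='f': occ=1, LF[1]=C('f')+1=3+1=4
L[2]='e': occ=0, LF[2]=C('e')+0=1+0=1
L[3]='e': occ=1, LF[3]=C('e')+1=1+1=2
L[4]='f': occ=2, LF[4]=C('f')+2=3+2=5
L[5]='$': occ=0, LF[5]=C('$')+0=0+0=0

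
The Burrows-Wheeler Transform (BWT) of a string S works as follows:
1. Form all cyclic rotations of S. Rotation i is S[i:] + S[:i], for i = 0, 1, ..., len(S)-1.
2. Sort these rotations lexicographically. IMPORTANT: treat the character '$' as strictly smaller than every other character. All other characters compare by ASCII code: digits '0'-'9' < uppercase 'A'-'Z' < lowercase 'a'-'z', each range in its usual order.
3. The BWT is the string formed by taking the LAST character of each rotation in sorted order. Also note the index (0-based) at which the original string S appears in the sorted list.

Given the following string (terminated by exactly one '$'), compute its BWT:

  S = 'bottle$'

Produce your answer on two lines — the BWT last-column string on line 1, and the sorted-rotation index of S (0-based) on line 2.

All 7 rotations (rotation i = S[i:]+S[:i]):
  rot[0] = bottle$
  rot[1] = ottle$b
  rot[2] = ttle$bo
  rot[3] = tle$bot
  rot[4] = le$bott
  rot[5] = e$bottl
  rot[6] = $bottle
Sorted (with $ < everything):
  sorted[0] = $bottle  (last char: 'e')
  sorted[1] = bottle$  (last char: '$')
  sorted[2] = e$bottl  (last char: 'l')
  sorted[3] = le$bott  (last char: 't')
  sorted[4] = ottle$b  (last char: 'b')
  sorted[5] = tle$bot  (last char: 't')
  sorted[6] = ttle$bo  (last char: 'o')
Last column: e$ltbto
Original string S is at sorted index 1

Answer: e$ltbto
1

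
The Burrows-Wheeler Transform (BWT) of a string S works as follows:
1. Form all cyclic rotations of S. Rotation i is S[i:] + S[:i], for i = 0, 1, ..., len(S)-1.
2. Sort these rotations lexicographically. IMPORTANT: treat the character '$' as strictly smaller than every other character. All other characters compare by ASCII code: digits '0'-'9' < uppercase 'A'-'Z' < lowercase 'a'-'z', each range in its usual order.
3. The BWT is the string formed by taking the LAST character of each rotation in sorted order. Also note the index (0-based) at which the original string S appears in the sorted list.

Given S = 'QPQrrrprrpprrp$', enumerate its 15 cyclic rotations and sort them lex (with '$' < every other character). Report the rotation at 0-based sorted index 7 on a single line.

Answer: prrpprrp$QPQrrr

Derivation:
All 15 rotations (rotation i = S[i:]+S[:i]):
  rot[0] = QPQrrrprrpprrp$
  rot[1] = PQrrrprrpprrp$Q
  rot[2] = Qrrrprrpprrp$QP
  rot[3] = rrrprrpprrp$QPQ
  rot[4] = rrprrpprrp$QPQr
  rot[5] = rprrpprrp$QPQrr
  rot[6] = prrpprrp$QPQrrr
  rot[7] = rrpprrp$QPQrrrp
  rot[8] = rpprrp$QPQrrrpr
  rot[9] = pprrp$QPQrrrprr
  rot[10] = prrp$QPQrrrprrp
  rot[11] = rrp$QPQrrrprrpp
  rot[12] = rp$QPQrrrprrppr
  rot[13] = p$QPQrrrprrpprr
  rot[14] = $QPQrrrprrpprrp
Sorted (with $ < everything):
  sorted[0] = $QPQrrrprrpprrp
  sorted[1] = PQrrrprrpprrp$Q
  sorted[2] = QPQrrrprrpprrp$
  sorted[3] = Qrrrprrpprrp$QP
  sorted[4] = p$QPQrrrprrpprr
  sorted[5] = pprrp$QPQrrrprr
  sorted[6] = prrp$QPQrrrprrp
  sorted[7] = prrpprrp$QPQrrr
  sorted[8] = rp$QPQrrrprrppr
  sorted[9] = rpprrp$QPQrrrpr
  sorted[10] = rprrpprrp$QPQrr
  sorted[11] = rrp$QPQrrrprrpp
  sorted[12] = rrpprrp$QPQrrrp
  sorted[13] = rrprrpprrp$QPQr
  sorted[14] = rrrprrpprrp$QPQ
sorted[7] = prrpprrp$QPQrrr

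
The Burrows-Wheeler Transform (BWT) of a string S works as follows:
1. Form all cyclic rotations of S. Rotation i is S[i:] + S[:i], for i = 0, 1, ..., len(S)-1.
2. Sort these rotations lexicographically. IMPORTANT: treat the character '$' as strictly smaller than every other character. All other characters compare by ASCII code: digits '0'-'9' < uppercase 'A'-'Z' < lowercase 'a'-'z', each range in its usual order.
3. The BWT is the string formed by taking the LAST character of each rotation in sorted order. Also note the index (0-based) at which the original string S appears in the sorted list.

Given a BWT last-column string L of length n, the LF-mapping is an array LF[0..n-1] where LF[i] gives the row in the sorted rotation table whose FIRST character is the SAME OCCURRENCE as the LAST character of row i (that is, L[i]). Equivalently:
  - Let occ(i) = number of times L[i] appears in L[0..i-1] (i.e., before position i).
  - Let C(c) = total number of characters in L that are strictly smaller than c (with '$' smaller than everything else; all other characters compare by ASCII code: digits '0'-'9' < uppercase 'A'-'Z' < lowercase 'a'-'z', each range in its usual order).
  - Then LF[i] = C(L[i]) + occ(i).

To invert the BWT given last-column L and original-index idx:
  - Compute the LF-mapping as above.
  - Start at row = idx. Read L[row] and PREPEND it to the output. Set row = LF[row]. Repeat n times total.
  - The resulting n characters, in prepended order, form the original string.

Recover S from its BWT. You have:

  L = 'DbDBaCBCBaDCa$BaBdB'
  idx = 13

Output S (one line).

LF mapping: 10 17 11 1 13 7 2 8 3 14 12 9 15 0 4 16 5 18 6
Walk LF starting at row 13, prepending L[row]:
  step 1: row=13, L[13]='$', prepend. Next row=LF[13]=0
  step 2: row=0, L[0]='D', prepend. Next row=LF[0]=10
  step 3: row=10, L[10]='D', prepend. Next row=LF[10]=12
  step 4: row=12, L[12]='a', prepend. Next row=LF[12]=15
  step 5: row=15, L[15]='a', prepend. Next row=LF[15]=16
  step 6: row=16, L[16]='B', prepend. Next row=LF[16]=5
  step 7: row=5, L[5]='C', prepend. Next row=LF[5]=7
  step 8: row=7, L[7]='C', prepend. Next row=LF[7]=8
  step 9: row=8, L[8]='B', prepend. Next row=LF[8]=3
  step 10: row=3, L[3]='B', prepend. Next row=LF[3]=1
  step 11: row=1, L[1]='b', prepend. Next row=LF[1]=17
  step 12: row=17, L[17]='d', prepend. Next row=LF[17]=18
  step 13: row=18, L[18]='B', prepend. Next row=LF[18]=6
  step 14: row=6, L[6]='B', prepend. Next row=LF[6]=2
  step 15: row=2, L[2]='D', prepend. Next row=LF[2]=11
  step 16: row=11, L[11]='C', prepend. Next row=LF[11]=9
  step 17: row=9, L[9]='a', prepend. Next row=LF[9]=14
  step 18: row=14, L[14]='B', prepend. Next row=LF[14]=4
  step 19: row=4, L[4]='a', prepend. Next row=LF[4]=13
Reversed output: aBaCDBBdbBBCCBaaDD$

Answer: aBaCDBBdbBBCCBaaDD$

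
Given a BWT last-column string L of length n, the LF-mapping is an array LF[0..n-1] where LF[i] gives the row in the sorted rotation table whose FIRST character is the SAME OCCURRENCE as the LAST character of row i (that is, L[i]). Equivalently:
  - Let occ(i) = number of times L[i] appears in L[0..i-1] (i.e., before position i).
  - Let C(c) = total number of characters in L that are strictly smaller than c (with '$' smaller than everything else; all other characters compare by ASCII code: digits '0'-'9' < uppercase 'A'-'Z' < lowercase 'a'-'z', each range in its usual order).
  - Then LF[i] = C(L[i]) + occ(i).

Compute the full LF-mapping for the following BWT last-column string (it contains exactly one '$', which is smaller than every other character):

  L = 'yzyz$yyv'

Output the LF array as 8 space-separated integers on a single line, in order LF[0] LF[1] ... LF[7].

Char counts: '$':1, 'v':1, 'y':4, 'z':2
C (first-col start): C('$')=0, C('v')=1, C('y')=2, C('z')=6
L[0]='y': occ=0, LF[0]=C('y')+0=2+0=2
L[1]='z': occ=0, LF[1]=C('z')+0=6+0=6
L[2]='y': occ=1, LF[2]=C('y')+1=2+1=3
L[3]='z': occ=1, LF[3]=C('z')+1=6+1=7
L[4]='$': occ=0, LF[4]=C('$')+0=0+0=0
L[5]='y': occ=2, LF[5]=C('y')+2=2+2=4
L[6]='y': occ=3, LF[6]=C('y')+3=2+3=5
L[7]='v': occ=0, LF[7]=C('v')+0=1+0=1

Answer: 2 6 3 7 0 4 5 1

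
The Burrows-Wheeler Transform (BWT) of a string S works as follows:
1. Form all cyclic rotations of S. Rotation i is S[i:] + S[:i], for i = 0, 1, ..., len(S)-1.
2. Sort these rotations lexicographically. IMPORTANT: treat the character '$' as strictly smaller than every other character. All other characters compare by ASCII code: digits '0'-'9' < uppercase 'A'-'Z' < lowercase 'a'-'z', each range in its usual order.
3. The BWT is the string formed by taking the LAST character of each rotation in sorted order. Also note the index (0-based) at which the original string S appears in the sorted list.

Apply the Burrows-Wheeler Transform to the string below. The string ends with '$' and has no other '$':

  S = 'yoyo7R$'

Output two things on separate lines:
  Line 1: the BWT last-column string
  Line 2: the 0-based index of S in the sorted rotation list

All 7 rotations (rotation i = S[i:]+S[:i]):
  rot[0] = yoyo7R$
  rot[1] = oyo7R$y
  rot[2] = yo7R$yo
  rot[3] = o7R$yoy
  rot[4] = 7R$yoyo
  rot[5] = R$yoyo7
  rot[6] = $yoyo7R
Sorted (with $ < everything):
  sorted[0] = $yoyo7R  (last char: 'R')
  sorted[1] = 7R$yoyo  (last char: 'o')
  sorted[2] = R$yoyo7  (last char: '7')
  sorted[3] = o7R$yoy  (last char: 'y')
  sorted[4] = oyo7R$y  (last char: 'y')
  sorted[5] = yo7R$yo  (last char: 'o')
  sorted[6] = yoyo7R$  (last char: '$')
Last column: Ro7yyo$
Original string S is at sorted index 6

Answer: Ro7yyo$
6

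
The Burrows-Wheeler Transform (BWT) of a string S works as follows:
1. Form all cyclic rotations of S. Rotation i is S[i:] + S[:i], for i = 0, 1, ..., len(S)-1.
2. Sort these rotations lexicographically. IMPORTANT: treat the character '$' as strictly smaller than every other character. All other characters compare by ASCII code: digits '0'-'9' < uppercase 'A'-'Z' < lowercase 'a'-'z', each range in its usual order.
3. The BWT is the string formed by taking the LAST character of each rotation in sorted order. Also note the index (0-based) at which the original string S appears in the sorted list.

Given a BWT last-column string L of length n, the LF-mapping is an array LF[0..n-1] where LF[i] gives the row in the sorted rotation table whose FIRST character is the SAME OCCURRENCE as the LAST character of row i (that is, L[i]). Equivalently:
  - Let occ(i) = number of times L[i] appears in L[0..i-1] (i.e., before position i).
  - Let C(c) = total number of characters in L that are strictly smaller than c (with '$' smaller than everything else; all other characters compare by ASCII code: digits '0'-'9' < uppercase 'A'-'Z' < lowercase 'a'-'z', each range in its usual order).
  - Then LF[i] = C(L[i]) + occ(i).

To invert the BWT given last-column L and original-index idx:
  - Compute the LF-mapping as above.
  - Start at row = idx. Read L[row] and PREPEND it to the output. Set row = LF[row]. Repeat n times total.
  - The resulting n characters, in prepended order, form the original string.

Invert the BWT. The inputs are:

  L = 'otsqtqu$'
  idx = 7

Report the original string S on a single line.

LF mapping: 1 5 4 2 6 3 7 0
Walk LF starting at row 7, prepending L[row]:
  step 1: row=7, L[7]='$', prepend. Next row=LF[7]=0
  step 2: row=0, L[0]='o', prepend. Next row=LF[0]=1
  step 3: row=1, L[1]='t', prepend. Next row=LF[1]=5
  step 4: row=5, L[5]='q', prepend. Next row=LF[5]=3
  step 5: row=3, L[3]='q', prepend. Next row=LF[3]=2
  step 6: row=2, L[2]='s', prepend. Next row=LF[2]=4
  step 7: row=4, L[4]='t', prepend. Next row=LF[4]=6
  step 8: row=6, L[6]='u', prepend. Next row=LF[6]=7
Reversed output: utsqqto$

Answer: utsqqto$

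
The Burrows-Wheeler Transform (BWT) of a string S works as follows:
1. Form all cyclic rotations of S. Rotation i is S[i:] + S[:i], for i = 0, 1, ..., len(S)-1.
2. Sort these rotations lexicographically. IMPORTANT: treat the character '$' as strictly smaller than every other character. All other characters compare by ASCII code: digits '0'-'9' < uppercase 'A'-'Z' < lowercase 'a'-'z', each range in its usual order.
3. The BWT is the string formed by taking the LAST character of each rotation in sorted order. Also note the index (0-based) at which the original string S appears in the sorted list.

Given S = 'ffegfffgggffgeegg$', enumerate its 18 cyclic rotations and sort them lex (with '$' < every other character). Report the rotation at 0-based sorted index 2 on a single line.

Answer: egfffgggffgeegg$ff

Derivation:
All 18 rotations (rotation i = S[i:]+S[:i]):
  rot[0] = ffegfffgggffgeegg$
  rot[1] = fegfffgggffgeegg$f
  rot[2] = egfffgggffgeegg$ff
  rot[3] = gfffgggffgeegg$ffe
  rot[4] = fffgggffgeegg$ffeg
  rot[5] = ffgggffgeegg$ffegf
  rot[6] = fgggffgeegg$ffegff
  rot[7] = gggffgeegg$ffegfff
  rot[8] = ggffgeegg$ffegfffg
  rot[9] = gffgeegg$ffegfffgg
  rot[10] = ffgeegg$ffegfffggg
  rot[11] = fgeegg$ffegfffgggf
  rot[12] = geegg$ffegfffgggff
  rot[13] = eegg$ffegfffgggffg
  rot[14] = egg$ffegfffgggffge
  rot[15] = gg$ffegfffgggffgee
  rot[16] = g$ffegfffgggffgeeg
  rot[17] = $ffegfffgggffgeegg
Sorted (with $ < everything):
  sorted[0] = $ffegfffgggffgeegg
  sorted[1] = eegg$ffegfffgggffg
  sorted[2] = egfffgggffgeegg$ff
  sorted[3] = egg$ffegfffgggffge
  sorted[4] = fegfffgggffgeegg$f
  sorted[5] = ffegfffgggffgeegg$
  sorted[6] = fffgggffgeegg$ffeg
  sorted[7] = ffgeegg$ffegfffggg
  sorted[8] = ffgggffgeegg$ffegf
  sorted[9] = fgeegg$ffegfffgggf
  sorted[10] = fgggffgeegg$ffegff
  sorted[11] = g$ffegfffgggffgeeg
  sorted[12] = geegg$ffegfffgggff
  sorted[13] = gfffgggffgeegg$ffe
  sorted[14] = gffgeegg$ffegfffgg
  sorted[15] = gg$ffegfffgggffgee
  sorted[16] = ggffgeegg$ffegfffg
  sorted[17] = gggffgeegg$ffegfff
sorted[2] = egfffgggffgeegg$ff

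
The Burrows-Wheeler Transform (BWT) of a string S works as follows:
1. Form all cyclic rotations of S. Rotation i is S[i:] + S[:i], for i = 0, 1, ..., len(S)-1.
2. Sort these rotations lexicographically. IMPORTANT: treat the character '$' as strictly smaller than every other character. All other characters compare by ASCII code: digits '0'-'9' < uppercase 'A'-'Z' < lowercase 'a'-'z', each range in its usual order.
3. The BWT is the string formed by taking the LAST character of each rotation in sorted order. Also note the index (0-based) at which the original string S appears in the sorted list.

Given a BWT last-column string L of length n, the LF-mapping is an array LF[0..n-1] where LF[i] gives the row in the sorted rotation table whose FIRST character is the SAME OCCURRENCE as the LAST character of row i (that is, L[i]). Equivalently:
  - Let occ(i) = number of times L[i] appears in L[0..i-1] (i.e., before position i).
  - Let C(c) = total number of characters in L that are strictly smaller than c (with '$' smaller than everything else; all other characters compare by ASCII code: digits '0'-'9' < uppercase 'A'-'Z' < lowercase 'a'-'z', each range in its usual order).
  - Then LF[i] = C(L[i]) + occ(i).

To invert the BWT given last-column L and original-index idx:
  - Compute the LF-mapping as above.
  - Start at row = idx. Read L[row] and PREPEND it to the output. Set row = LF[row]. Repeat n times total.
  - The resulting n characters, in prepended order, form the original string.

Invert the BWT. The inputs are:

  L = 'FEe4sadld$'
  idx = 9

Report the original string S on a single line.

Answer: saddleE4F$

Derivation:
LF mapping: 3 2 7 1 9 4 5 8 6 0
Walk LF starting at row 9, prepending L[row]:
  step 1: row=9, L[9]='$', prepend. Next row=LF[9]=0
  step 2: row=0, L[0]='F', prepend. Next row=LF[0]=3
  step 3: row=3, L[3]='4', prepend. Next row=LF[3]=1
  step 4: row=1, L[1]='E', prepend. Next row=LF[1]=2
  step 5: row=2, L[2]='e', prepend. Next row=LF[2]=7
  step 6: row=7, L[7]='l', prepend. Next row=LF[7]=8
  step 7: row=8, L[8]='d', prepend. Next row=LF[8]=6
  step 8: row=6, L[6]='d', prepend. Next row=LF[6]=5
  step 9: row=5, L[5]='a', prepend. Next row=LF[5]=4
  step 10: row=4, L[4]='s', prepend. Next row=LF[4]=9
Reversed output: saddleE4F$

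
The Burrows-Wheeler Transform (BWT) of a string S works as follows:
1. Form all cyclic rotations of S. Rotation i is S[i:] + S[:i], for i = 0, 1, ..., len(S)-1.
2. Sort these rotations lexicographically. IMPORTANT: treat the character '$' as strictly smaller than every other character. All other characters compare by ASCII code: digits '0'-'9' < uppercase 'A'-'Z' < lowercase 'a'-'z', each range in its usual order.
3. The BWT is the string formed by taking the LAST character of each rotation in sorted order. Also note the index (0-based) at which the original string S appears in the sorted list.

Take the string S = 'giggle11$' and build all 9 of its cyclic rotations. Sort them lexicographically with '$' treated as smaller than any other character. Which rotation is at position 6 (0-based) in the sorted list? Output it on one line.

Answer: gle11$gig

Derivation:
All 9 rotations (rotation i = S[i:]+S[:i]):
  rot[0] = giggle11$
  rot[1] = iggle11$g
  rot[2] = ggle11$gi
  rot[3] = gle11$gig
  rot[4] = le11$gigg
  rot[5] = e11$giggl
  rot[6] = 11$giggle
  rot[7] = 1$giggle1
  rot[8] = $giggle11
Sorted (with $ < everything):
  sorted[0] = $giggle11
  sorted[1] = 1$giggle1
  sorted[2] = 11$giggle
  sorted[3] = e11$giggl
  sorted[4] = ggle11$gi
  sorted[5] = giggle11$
  sorted[6] = gle11$gig
  sorted[7] = iggle11$g
  sorted[8] = le11$gigg
sorted[6] = gle11$gig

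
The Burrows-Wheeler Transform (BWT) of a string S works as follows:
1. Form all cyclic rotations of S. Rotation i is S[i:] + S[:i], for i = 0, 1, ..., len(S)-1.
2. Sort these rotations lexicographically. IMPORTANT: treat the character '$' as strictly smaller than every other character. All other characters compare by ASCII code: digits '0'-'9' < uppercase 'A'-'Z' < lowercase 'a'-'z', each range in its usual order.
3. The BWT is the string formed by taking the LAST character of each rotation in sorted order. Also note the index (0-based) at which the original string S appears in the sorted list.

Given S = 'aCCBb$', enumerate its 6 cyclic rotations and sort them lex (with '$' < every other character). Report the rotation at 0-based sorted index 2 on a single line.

Answer: CBb$aC

Derivation:
All 6 rotations (rotation i = S[i:]+S[:i]):
  rot[0] = aCCBb$
  rot[1] = CCBb$a
  rot[2] = CBb$aC
  rot[3] = Bb$aCC
  rot[4] = b$aCCB
  rot[5] = $aCCBb
Sorted (with $ < everything):
  sorted[0] = $aCCBb
  sorted[1] = Bb$aCC
  sorted[2] = CBb$aC
  sorted[3] = CCBb$a
  sorted[4] = aCCBb$
  sorted[5] = b$aCCB
sorted[2] = CBb$aC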